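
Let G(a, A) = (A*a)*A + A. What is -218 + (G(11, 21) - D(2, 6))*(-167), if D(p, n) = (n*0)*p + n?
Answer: -812840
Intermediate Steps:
D(p, n) = n (D(p, n) = 0*p + n = 0 + n = n)
G(a, A) = A + a*A**2 (G(a, A) = a*A**2 + A = A + a*A**2)
-218 + (G(11, 21) - D(2, 6))*(-167) = -218 + (21*(1 + 21*11) - 1*6)*(-167) = -218 + (21*(1 + 231) - 6)*(-167) = -218 + (21*232 - 6)*(-167) = -218 + (4872 - 6)*(-167) = -218 + 4866*(-167) = -218 - 812622 = -812840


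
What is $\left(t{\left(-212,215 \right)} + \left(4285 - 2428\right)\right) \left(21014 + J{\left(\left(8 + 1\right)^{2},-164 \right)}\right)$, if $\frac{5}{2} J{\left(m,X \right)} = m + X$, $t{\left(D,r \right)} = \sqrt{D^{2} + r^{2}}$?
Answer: $\frac{194806728}{5} + \frac{104904 \sqrt{91169}}{5} \approx 4.5296 \cdot 10^{7}$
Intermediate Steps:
$J{\left(m,X \right)} = \frac{2 X}{5} + \frac{2 m}{5}$ ($J{\left(m,X \right)} = \frac{2 \left(m + X\right)}{5} = \frac{2 \left(X + m\right)}{5} = \frac{2 X}{5} + \frac{2 m}{5}$)
$\left(t{\left(-212,215 \right)} + \left(4285 - 2428\right)\right) \left(21014 + J{\left(\left(8 + 1\right)^{2},-164 \right)}\right) = \left(\sqrt{\left(-212\right)^{2} + 215^{2}} + \left(4285 - 2428\right)\right) \left(21014 + \left(\frac{2}{5} \left(-164\right) + \frac{2 \left(8 + 1\right)^{2}}{5}\right)\right) = \left(\sqrt{44944 + 46225} + 1857\right) \left(21014 - \left(\frac{328}{5} - \frac{2 \cdot 9^{2}}{5}\right)\right) = \left(\sqrt{91169} + 1857\right) \left(21014 + \left(- \frac{328}{5} + \frac{2}{5} \cdot 81\right)\right) = \left(1857 + \sqrt{91169}\right) \left(21014 + \left(- \frac{328}{5} + \frac{162}{5}\right)\right) = \left(1857 + \sqrt{91169}\right) \left(21014 - \frac{166}{5}\right) = \left(1857 + \sqrt{91169}\right) \frac{104904}{5} = \frac{194806728}{5} + \frac{104904 \sqrt{91169}}{5}$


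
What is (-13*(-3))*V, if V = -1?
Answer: -39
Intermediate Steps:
(-13*(-3))*V = -13*(-3)*(-1) = 39*(-1) = -39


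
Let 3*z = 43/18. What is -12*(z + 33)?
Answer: -3650/9 ≈ -405.56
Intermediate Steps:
z = 43/54 (z = (43/18)/3 = (43*(1/18))/3 = (⅓)*(43/18) = 43/54 ≈ 0.79630)
-12*(z + 33) = -12*(43/54 + 33) = -12*1825/54 = -3650/9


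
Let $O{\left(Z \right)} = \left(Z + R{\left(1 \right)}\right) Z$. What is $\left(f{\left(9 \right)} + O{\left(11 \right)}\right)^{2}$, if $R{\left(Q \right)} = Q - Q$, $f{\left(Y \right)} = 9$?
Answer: $16900$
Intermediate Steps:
$R{\left(Q \right)} = 0$
$O{\left(Z \right)} = Z^{2}$ ($O{\left(Z \right)} = \left(Z + 0\right) Z = Z Z = Z^{2}$)
$\left(f{\left(9 \right)} + O{\left(11 \right)}\right)^{2} = \left(9 + 11^{2}\right)^{2} = \left(9 + 121\right)^{2} = 130^{2} = 16900$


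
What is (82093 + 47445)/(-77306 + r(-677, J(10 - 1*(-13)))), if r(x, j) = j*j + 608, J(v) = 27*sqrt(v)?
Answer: -129538/59931 ≈ -2.1615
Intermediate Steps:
r(x, j) = 608 + j**2 (r(x, j) = j**2 + 608 = 608 + j**2)
(82093 + 47445)/(-77306 + r(-677, J(10 - 1*(-13)))) = (82093 + 47445)/(-77306 + (608 + (27*sqrt(10 - 1*(-13)))**2)) = 129538/(-77306 + (608 + (27*sqrt(10 + 13))**2)) = 129538/(-77306 + (608 + (27*sqrt(23))**2)) = 129538/(-77306 + (608 + 16767)) = 129538/(-77306 + 17375) = 129538/(-59931) = 129538*(-1/59931) = -129538/59931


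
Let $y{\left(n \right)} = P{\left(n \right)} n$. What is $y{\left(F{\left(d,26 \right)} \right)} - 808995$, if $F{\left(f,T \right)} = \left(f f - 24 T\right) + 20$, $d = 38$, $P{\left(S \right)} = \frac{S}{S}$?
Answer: $-808155$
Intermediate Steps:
$P{\left(S \right)} = 1$
$F{\left(f,T \right)} = 20 + f^{2} - 24 T$ ($F{\left(f,T \right)} = \left(f^{2} - 24 T\right) + 20 = 20 + f^{2} - 24 T$)
$y{\left(n \right)} = n$ ($y{\left(n \right)} = 1 n = n$)
$y{\left(F{\left(d,26 \right)} \right)} - 808995 = \left(20 + 38^{2} - 624\right) - 808995 = \left(20 + 1444 - 624\right) - 808995 = 840 - 808995 = -808155$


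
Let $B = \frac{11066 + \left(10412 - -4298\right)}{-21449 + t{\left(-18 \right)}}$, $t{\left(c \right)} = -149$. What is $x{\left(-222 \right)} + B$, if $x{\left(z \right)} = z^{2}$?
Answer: $\frac{532205028}{10799} \approx 49283.0$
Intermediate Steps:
$B = - \frac{12888}{10799}$ ($B = \frac{11066 + \left(10412 - -4298\right)}{-21449 - 149} = \frac{11066 + \left(10412 + 4298\right)}{-21598} = \left(11066 + 14710\right) \left(- \frac{1}{21598}\right) = 25776 \left(- \frac{1}{21598}\right) = - \frac{12888}{10799} \approx -1.1934$)
$x{\left(-222 \right)} + B = \left(-222\right)^{2} - \frac{12888}{10799} = 49284 - \frac{12888}{10799} = \frac{532205028}{10799}$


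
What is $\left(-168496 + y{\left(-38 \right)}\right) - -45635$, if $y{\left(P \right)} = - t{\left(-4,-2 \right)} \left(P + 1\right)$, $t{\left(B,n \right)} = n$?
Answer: $-122935$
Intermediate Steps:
$y{\left(P \right)} = 2 + 2 P$ ($y{\left(P \right)} = \left(-1\right) \left(-2\right) \left(P + 1\right) = 2 \left(1 + P\right) = 2 + 2 P$)
$\left(-168496 + y{\left(-38 \right)}\right) - -45635 = \left(-168496 + \left(2 + 2 \left(-38\right)\right)\right) - -45635 = \left(-168496 + \left(2 - 76\right)\right) + \left(45738 - 103\right) = \left(-168496 - 74\right) + 45635 = -168570 + 45635 = -122935$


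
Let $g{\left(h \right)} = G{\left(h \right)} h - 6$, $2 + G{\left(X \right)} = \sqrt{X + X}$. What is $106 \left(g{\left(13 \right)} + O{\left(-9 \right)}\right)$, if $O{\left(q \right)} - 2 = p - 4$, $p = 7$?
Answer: $-2862 + 1378 \sqrt{26} \approx 4164.4$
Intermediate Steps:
$G{\left(X \right)} = -2 + \sqrt{2} \sqrt{X}$ ($G{\left(X \right)} = -2 + \sqrt{X + X} = -2 + \sqrt{2 X} = -2 + \sqrt{2} \sqrt{X}$)
$g{\left(h \right)} = -6 + h \left(-2 + \sqrt{2} \sqrt{h}\right)$ ($g{\left(h \right)} = \left(-2 + \sqrt{2} \sqrt{h}\right) h - 6 = h \left(-2 + \sqrt{2} \sqrt{h}\right) - 6 = -6 + h \left(-2 + \sqrt{2} \sqrt{h}\right)$)
$O{\left(q \right)} = 5$ ($O{\left(q \right)} = 2 + \left(7 - 4\right) = 2 + 3 = 5$)
$106 \left(g{\left(13 \right)} + O{\left(-9 \right)}\right) = 106 \left(\left(-6 + 13 \left(-2 + \sqrt{2} \sqrt{13}\right)\right) + 5\right) = 106 \left(\left(-6 + 13 \left(-2 + \sqrt{26}\right)\right) + 5\right) = 106 \left(\left(-6 - \left(26 - 13 \sqrt{26}\right)\right) + 5\right) = 106 \left(\left(-32 + 13 \sqrt{26}\right) + 5\right) = 106 \left(-27 + 13 \sqrt{26}\right) = -2862 + 1378 \sqrt{26}$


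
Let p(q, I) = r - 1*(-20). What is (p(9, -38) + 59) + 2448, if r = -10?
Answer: 2517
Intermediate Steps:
p(q, I) = 10 (p(q, I) = -10 - 1*(-20) = -10 + 20 = 10)
(p(9, -38) + 59) + 2448 = (10 + 59) + 2448 = 69 + 2448 = 2517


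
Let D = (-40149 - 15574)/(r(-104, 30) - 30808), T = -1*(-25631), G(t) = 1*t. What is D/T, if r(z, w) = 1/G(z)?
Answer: 5795192/82122569823 ≈ 7.0568e-5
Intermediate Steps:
G(t) = t
T = 25631
r(z, w) = 1/z
D = 5795192/3204033 (D = (-40149 - 15574)/(1/(-104) - 30808) = -55723/(-1/104 - 30808) = -55723/(-3204033/104) = -55723*(-104/3204033) = 5795192/3204033 ≈ 1.8087)
D/T = (5795192/3204033)/25631 = (5795192/3204033)*(1/25631) = 5795192/82122569823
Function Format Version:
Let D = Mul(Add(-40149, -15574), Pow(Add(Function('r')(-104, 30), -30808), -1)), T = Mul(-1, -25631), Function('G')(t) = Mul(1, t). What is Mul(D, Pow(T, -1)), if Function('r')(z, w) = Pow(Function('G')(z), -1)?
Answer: Rational(5795192, 82122569823) ≈ 7.0568e-5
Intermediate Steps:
Function('G')(t) = t
T = 25631
Function('r')(z, w) = Pow(z, -1)
D = Rational(5795192, 3204033) (D = Mul(Add(-40149, -15574), Pow(Add(Pow(-104, -1), -30808), -1)) = Mul(-55723, Pow(Add(Rational(-1, 104), -30808), -1)) = Mul(-55723, Pow(Rational(-3204033, 104), -1)) = Mul(-55723, Rational(-104, 3204033)) = Rational(5795192, 3204033) ≈ 1.8087)
Mul(D, Pow(T, -1)) = Mul(Rational(5795192, 3204033), Pow(25631, -1)) = Mul(Rational(5795192, 3204033), Rational(1, 25631)) = Rational(5795192, 82122569823)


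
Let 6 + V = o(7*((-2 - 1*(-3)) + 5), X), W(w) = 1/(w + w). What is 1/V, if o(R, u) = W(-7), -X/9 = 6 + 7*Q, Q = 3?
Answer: -14/85 ≈ -0.16471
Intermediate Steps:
W(w) = 1/(2*w)
X = -243 (X = -9*(6 + 7*3) = -9*(6 + 21) = -9*27 = -243)
o(R, u) = -1/14 (o(R, u) = (½)/(-7) = (½)*(-⅐) = -1/14)
V = -85/14 (V = -6 - 1/14 = -85/14 ≈ -6.0714)
1/V = 1/(-85/14) = -14/85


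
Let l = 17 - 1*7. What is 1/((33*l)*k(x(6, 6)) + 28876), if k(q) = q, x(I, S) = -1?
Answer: 1/28546 ≈ 3.5031e-5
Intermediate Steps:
l = 10 (l = 17 - 7 = 10)
1/((33*l)*k(x(6, 6)) + 28876) = 1/((33*10)*(-1) + 28876) = 1/(330*(-1) + 28876) = 1/(-330 + 28876) = 1/28546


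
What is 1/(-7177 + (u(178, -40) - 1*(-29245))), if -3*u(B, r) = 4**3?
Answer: 3/66140 ≈ 4.5358e-5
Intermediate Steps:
u(B, r) = -64/3 (u(B, r) = -1/3*4**3 = -1/3*64 = -64/3)
1/(-7177 + (u(178, -40) - 1*(-29245))) = 1/(-7177 + (-64/3 - 1*(-29245))) = 1/(-7177 + (-64/3 + 29245)) = 1/(-7177 + 87671/3) = 1/(66140/3) = 3/66140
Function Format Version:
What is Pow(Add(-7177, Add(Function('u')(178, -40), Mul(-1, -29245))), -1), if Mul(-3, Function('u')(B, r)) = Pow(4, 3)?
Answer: Rational(3, 66140) ≈ 4.5358e-5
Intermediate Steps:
Function('u')(B, r) = Rational(-64, 3) (Function('u')(B, r) = Mul(Rational(-1, 3), Pow(4, 3)) = Mul(Rational(-1, 3), 64) = Rational(-64, 3))
Pow(Add(-7177, Add(Function('u')(178, -40), Mul(-1, -29245))), -1) = Pow(Add(-7177, Add(Rational(-64, 3), Mul(-1, -29245))), -1) = Pow(Add(-7177, Add(Rational(-64, 3), 29245)), -1) = Pow(Add(-7177, Rational(87671, 3)), -1) = Pow(Rational(66140, 3), -1) = Rational(3, 66140)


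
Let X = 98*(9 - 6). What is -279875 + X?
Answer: -279581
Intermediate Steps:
X = 294 (X = 98*3 = 294)
-279875 + X = -279875 + 294 = -279581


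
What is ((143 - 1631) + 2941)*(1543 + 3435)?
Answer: 7233034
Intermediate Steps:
((143 - 1631) + 2941)*(1543 + 3435) = (-1488 + 2941)*4978 = 1453*4978 = 7233034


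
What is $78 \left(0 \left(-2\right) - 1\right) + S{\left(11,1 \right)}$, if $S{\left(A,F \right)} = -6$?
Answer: $-84$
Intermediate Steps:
$78 \left(0 \left(-2\right) - 1\right) + S{\left(11,1 \right)} = 78 \left(0 \left(-2\right) - 1\right) - 6 = 78 \left(0 - 1\right) - 6 = 78 \left(-1\right) - 6 = -78 - 6 = -84$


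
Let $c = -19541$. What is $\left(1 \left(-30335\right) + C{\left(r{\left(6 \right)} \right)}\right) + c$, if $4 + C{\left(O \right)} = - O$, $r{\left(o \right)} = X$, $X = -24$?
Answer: $-49856$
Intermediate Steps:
$r{\left(o \right)} = -24$
$C{\left(O \right)} = -4 - O$
$\left(1 \left(-30335\right) + C{\left(r{\left(6 \right)} \right)}\right) + c = \left(1 \left(-30335\right) - -20\right) - 19541 = \left(-30335 + \left(-4 + 24\right)\right) - 19541 = \left(-30335 + 20\right) - 19541 = -30315 - 19541 = -49856$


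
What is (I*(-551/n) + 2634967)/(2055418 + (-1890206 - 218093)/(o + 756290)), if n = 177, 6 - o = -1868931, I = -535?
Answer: 1225151290255288/955080799720899 ≈ 1.2828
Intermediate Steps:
o = 1868937 (o = 6 - 1*(-1868931) = 6 + 1868931 = 1868937)
(I*(-551/n) + 2634967)/(2055418 + (-1890206 - 218093)/(o + 756290)) = (-(-294785)/177 + 2634967)/(2055418 + (-1890206 - 218093)/(1868937 + 756290)) = (-(-294785)/177 + 2634967)/(2055418 - 2108299/2625227) = (-535*(-551/177) + 2634967)/(2055418 - 2108299*1/2625227) = (294785/177 + 2634967)/(2055418 - 2108299/2625227) = 466683944/(177*(5395936721587/2625227)) = (466683944/177)*(2625227/5395936721587) = 1225151290255288/955080799720899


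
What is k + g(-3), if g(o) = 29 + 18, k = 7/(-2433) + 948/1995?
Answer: 76807588/1617945 ≈ 47.472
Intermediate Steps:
k = 764173/1617945 (k = 7*(-1/2433) + 948*(1/1995) = -7/2433 + 316/665 = 764173/1617945 ≈ 0.47231)
g(o) = 47
k + g(-3) = 764173/1617945 + 47 = 76807588/1617945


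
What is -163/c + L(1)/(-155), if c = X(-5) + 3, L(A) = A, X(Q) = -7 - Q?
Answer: -25266/155 ≈ -163.01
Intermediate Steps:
c = 1 (c = (-7 - 1*(-5)) + 3 = (-7 + 5) + 3 = -2 + 3 = 1)
-163/c + L(1)/(-155) = -163/1 + 1/(-155) = -163*1 + 1*(-1/155) = -163 - 1/155 = -25266/155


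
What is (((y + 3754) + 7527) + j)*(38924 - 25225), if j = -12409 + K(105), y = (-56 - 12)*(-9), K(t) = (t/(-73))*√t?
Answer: -7068684 - 1438395*√105/73 ≈ -7.2706e+6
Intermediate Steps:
K(t) = -t^(3/2)/73 (K(t) = (t*(-1/73))*√t = (-t/73)*√t = -t^(3/2)/73)
y = 612 (y = -68*(-9) = 612)
j = -12409 - 105*√105/73 ≈ -12424.
(((y + 3754) + 7527) + j)*(38924 - 25225) = (((612 + 3754) + 7527) + (-12409 - 105*√105/73))*(38924 - 25225) = ((4366 + 7527) + (-12409 - 105*√105/73))*13699 = (11893 + (-12409 - 105*√105/73))*13699 = (-516 - 105*√105/73)*13699 = -7068684 - 1438395*√105/73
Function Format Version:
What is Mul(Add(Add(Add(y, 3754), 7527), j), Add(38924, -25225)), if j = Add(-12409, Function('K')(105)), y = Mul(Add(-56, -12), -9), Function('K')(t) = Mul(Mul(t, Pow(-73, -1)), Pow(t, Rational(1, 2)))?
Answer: Add(-7068684, Mul(Rational(-1438395, 73), Pow(105, Rational(1, 2)))) ≈ -7.2706e+6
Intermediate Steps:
Function('K')(t) = Mul(Rational(-1, 73), Pow(t, Rational(3, 2))) (Function('K')(t) = Mul(Mul(t, Rational(-1, 73)), Pow(t, Rational(1, 2))) = Mul(Mul(Rational(-1, 73), t), Pow(t, Rational(1, 2))) = Mul(Rational(-1, 73), Pow(t, Rational(3, 2))))
y = 612 (y = Mul(-68, -9) = 612)
j = Add(-12409, Mul(Rational(-105, 73), Pow(105, Rational(1, 2)))) (j = Add(-12409, Mul(Rational(-1, 73), Pow(105, Rational(3, 2)))) = Add(-12409, Mul(Rational(-1, 73), Mul(105, Pow(105, Rational(1, 2))))) = Add(-12409, Mul(Rational(-105, 73), Pow(105, Rational(1, 2)))) ≈ -12424.)
Mul(Add(Add(Add(y, 3754), 7527), j), Add(38924, -25225)) = Mul(Add(Add(Add(612, 3754), 7527), Add(-12409, Mul(Rational(-105, 73), Pow(105, Rational(1, 2))))), Add(38924, -25225)) = Mul(Add(Add(4366, 7527), Add(-12409, Mul(Rational(-105, 73), Pow(105, Rational(1, 2))))), 13699) = Mul(Add(11893, Add(-12409, Mul(Rational(-105, 73), Pow(105, Rational(1, 2))))), 13699) = Mul(Add(-516, Mul(Rational(-105, 73), Pow(105, Rational(1, 2)))), 13699) = Add(-7068684, Mul(Rational(-1438395, 73), Pow(105, Rational(1, 2))))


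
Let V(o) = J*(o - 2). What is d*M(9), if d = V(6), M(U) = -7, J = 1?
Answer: -28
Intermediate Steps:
V(o) = -2 + o (V(o) = 1*(o - 2) = 1*(-2 + o) = -2 + o)
d = 4 (d = -2 + 6 = 4)
d*M(9) = 4*(-7) = -28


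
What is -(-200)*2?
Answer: 400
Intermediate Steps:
-(-200)*2 = -40*(-10) = 400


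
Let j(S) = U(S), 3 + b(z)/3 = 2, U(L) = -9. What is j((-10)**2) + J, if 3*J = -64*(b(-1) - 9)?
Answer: 247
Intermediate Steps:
b(z) = -3 (b(z) = -9 + 3*2 = -9 + 6 = -3)
j(S) = -9
J = 256 (J = (-64*(-3 - 9))/3 = (-64*(-12))/3 = (1/3)*768 = 256)
j((-10)**2) + J = -9 + 256 = 247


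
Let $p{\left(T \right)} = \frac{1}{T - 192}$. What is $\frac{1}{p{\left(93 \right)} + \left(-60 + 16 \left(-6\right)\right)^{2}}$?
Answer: $\frac{99}{2409263} \approx 4.1091 \cdot 10^{-5}$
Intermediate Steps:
$p{\left(T \right)} = \frac{1}{-192 + T}$
$\frac{1}{p{\left(93 \right)} + \left(-60 + 16 \left(-6\right)\right)^{2}} = \frac{1}{\frac{1}{-192 + 93} + \left(-60 + 16 \left(-6\right)\right)^{2}} = \frac{1}{\frac{1}{-99} + \left(-60 - 96\right)^{2}} = \frac{1}{- \frac{1}{99} + \left(-156\right)^{2}} = \frac{1}{- \frac{1}{99} + 24336} = \frac{1}{\frac{2409263}{99}} = \frac{99}{2409263}$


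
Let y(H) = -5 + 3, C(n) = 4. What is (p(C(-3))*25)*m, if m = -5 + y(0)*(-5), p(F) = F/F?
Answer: 125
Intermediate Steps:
p(F) = 1
y(H) = -2
m = 5 (m = -5 - 2*(-5) = -5 + 10 = 5)
(p(C(-3))*25)*m = (1*25)*5 = 25*5 = 125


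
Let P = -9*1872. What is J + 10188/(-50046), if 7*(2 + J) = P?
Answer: -140657828/58387 ≈ -2409.1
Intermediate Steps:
P = -16848
J = -16862/7 (J = -2 + (⅐)*(-16848) = -2 - 16848/7 = -16862/7 ≈ -2408.9)
J + 10188/(-50046) = -16862/7 + 10188/(-50046) = -16862/7 + 10188*(-1/50046) = -16862/7 - 1698/8341 = -140657828/58387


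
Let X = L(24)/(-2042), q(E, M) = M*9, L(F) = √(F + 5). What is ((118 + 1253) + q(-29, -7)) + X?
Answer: 1308 - √29/2042 ≈ 1308.0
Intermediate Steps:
L(F) = √(5 + F)
q(E, M) = 9*M
X = -√29/2042 (X = √(5 + 24)/(-2042) = √29*(-1/2042) = -√29/2042 ≈ -0.0026372)
((118 + 1253) + q(-29, -7)) + X = ((118 + 1253) + 9*(-7)) - √29/2042 = (1371 - 63) - √29/2042 = 1308 - √29/2042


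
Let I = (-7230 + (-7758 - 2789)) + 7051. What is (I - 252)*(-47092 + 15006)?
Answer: 352240108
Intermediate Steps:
I = -10726 (I = (-7230 - 10547) + 7051 = -17777 + 7051 = -10726)
(I - 252)*(-47092 + 15006) = (-10726 - 252)*(-47092 + 15006) = -10978*(-32086) = 352240108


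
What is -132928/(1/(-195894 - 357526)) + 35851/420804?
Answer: 30956452050298891/420804 ≈ 7.3565e+10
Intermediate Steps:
-132928/(1/(-195894 - 357526)) + 35851/420804 = -132928/(1/(-553420)) + 35851*(1/420804) = -132928/(-1/553420) + 35851/420804 = -132928*(-553420) + 35851/420804 = 73565013760 + 35851/420804 = 30956452050298891/420804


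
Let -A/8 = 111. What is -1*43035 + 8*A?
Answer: -50139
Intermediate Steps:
A = -888 (A = -8*111 = -888)
-1*43035 + 8*A = -1*43035 + 8*(-888) = -43035 - 7104 = -50139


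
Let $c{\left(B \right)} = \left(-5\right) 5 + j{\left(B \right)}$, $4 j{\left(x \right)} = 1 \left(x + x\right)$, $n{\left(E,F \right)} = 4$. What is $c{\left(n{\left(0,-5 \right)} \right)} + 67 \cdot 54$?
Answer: $3595$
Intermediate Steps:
$j{\left(x \right)} = \frac{x}{2}$ ($j{\left(x \right)} = \frac{1 \left(x + x\right)}{4} = \frac{1 \cdot 2 x}{4} = \frac{2 x}{4} = \frac{x}{2}$)
$c{\left(B \right)} = -25 + \frac{B}{2}$ ($c{\left(B \right)} = \left(-5\right) 5 + \frac{B}{2} = -25 + \frac{B}{2}$)
$c{\left(n{\left(0,-5 \right)} \right)} + 67 \cdot 54 = \left(-25 + \frac{1}{2} \cdot 4\right) + 67 \cdot 54 = \left(-25 + 2\right) + 3618 = -23 + 3618 = 3595$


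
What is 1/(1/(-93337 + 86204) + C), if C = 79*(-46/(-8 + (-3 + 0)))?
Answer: 78463/25921311 ≈ 0.0030270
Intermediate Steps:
C = 3634/11 (C = 79*(-46/(-8 - 3)) = 79*(-46/(-11)) = 79*(-46*(-1/11)) = 79*(46/11) = 3634/11 ≈ 330.36)
1/(1/(-93337 + 86204) + C) = 1/(1/(-93337 + 86204) + 3634/11) = 1/(1/(-7133) + 3634/11) = 1/(-1/7133 + 3634/11) = 1/(25921311/78463) = 78463/25921311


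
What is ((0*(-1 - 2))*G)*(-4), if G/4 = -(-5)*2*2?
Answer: 0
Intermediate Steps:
G = 80 (G = 4*(-(-5)*2*2) = 4*(-5*(-2)*2) = 4*(10*2) = 4*20 = 80)
((0*(-1 - 2))*G)*(-4) = ((0*(-1 - 2))*80)*(-4) = ((0*(-3))*80)*(-4) = (0*80)*(-4) = 0*(-4) = 0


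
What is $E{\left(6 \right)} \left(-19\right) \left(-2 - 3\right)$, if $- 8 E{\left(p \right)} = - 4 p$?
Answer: $285$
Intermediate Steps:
$E{\left(p \right)} = \frac{p}{2}$ ($E{\left(p \right)} = - \frac{\left(-4\right) p}{8} = \frac{p}{2}$)
$E{\left(6 \right)} \left(-19\right) \left(-2 - 3\right) = \frac{1}{2} \cdot 6 \left(-19\right) \left(-2 - 3\right) = 3 \left(-19\right) \left(-2 - 3\right) = \left(-57\right) \left(-5\right) = 285$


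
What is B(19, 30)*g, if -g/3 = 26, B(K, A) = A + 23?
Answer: -4134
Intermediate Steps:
B(K, A) = 23 + A
g = -78 (g = -3*26 = -78)
B(19, 30)*g = (23 + 30)*(-78) = 53*(-78) = -4134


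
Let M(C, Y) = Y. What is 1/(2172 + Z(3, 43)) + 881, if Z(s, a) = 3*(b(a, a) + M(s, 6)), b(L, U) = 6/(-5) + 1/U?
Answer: 414150386/470091 ≈ 881.00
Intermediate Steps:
b(L, U) = -6/5 + 1/U (b(L, U) = 6*(-⅕) + 1/U = -6/5 + 1/U)
Z(s, a) = 72/5 + 3/a (Z(s, a) = 3*((-6/5 + 1/a) + 6) = 3*(24/5 + 1/a) = 72/5 + 3/a)
1/(2172 + Z(3, 43)) + 881 = 1/(2172 + (72/5 + 3/43)) + 881 = 1/(2172 + 3111/215) + 881 = 1/(470091/215) + 881 = 215/470091 + 881 = 414150386/470091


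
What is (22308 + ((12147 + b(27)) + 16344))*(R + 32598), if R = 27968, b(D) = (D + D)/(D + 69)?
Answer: 24613810419/8 ≈ 3.0767e+9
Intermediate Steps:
b(D) = 2*D/(69 + D) (b(D) = (2*D)/(69 + D) = 2*D/(69 + D))
(22308 + ((12147 + b(27)) + 16344))*(R + 32598) = (22308 + ((12147 + 2*27/(69 + 27)) + 16344))*(27968 + 32598) = (22308 + ((12147 + 2*27/96) + 16344))*60566 = (22308 + ((12147 + 2*27*(1/96)) + 16344))*60566 = (22308 + ((12147 + 9/16) + 16344))*60566 = (22308 + (194361/16 + 16344))*60566 = (22308 + 455865/16)*60566 = (812793/16)*60566 = 24613810419/8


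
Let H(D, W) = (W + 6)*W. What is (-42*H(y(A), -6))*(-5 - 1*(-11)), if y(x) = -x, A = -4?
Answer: 0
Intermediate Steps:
H(D, W) = W*(6 + W) (H(D, W) = (6 + W)*W = W*(6 + W))
(-42*H(y(A), -6))*(-5 - 1*(-11)) = (-(-252)*(6 - 6))*(-5 - 1*(-11)) = (-(-252)*0)*(-5 + 11) = -42*0*6 = 0*6 = 0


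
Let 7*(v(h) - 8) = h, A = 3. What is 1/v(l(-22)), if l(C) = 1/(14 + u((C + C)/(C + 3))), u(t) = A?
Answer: 119/953 ≈ 0.12487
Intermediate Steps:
u(t) = 3
l(C) = 1/17 (l(C) = 1/(14 + 3) = 1/17)
v(h) = 8 + h/7
1/v(l(-22)) = 1/(8 + (1/7)*(1/17)) = 1/(8 + 1/119) = 1/(953/119) = 119/953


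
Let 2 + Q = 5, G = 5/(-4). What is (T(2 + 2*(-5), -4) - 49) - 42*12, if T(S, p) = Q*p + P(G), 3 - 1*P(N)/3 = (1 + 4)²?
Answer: -631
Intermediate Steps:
G = -5/4 (G = 5*(-¼) = -5/4 ≈ -1.2500)
P(N) = -66 (P(N) = 9 - 3*(1 + 4)² = 9 - 3*5² = 9 - 3*25 = 9 - 75 = -66)
Q = 3 (Q = -2 + 5 = 3)
T(S, p) = -66 + 3*p (T(S, p) = 3*p - 66 = -66 + 3*p)
(T(2 + 2*(-5), -4) - 49) - 42*12 = ((-66 + 3*(-4)) - 49) - 42*12 = ((-66 - 12) - 49) - 504 = (-78 - 49) - 504 = -127 - 504 = -631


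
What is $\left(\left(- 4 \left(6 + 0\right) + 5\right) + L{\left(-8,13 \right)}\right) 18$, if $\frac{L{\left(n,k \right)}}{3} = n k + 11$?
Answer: $-5364$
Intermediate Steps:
$L{\left(n,k \right)} = 33 + 3 k n$ ($L{\left(n,k \right)} = 3 \left(n k + 11\right) = 3 \left(k n + 11\right) = 3 \left(11 + k n\right) = 33 + 3 k n$)
$\left(\left(- 4 \left(6 + 0\right) + 5\right) + L{\left(-8,13 \right)}\right) 18 = \left(\left(- 4 \left(6 + 0\right) + 5\right) + \left(33 + 3 \cdot 13 \left(-8\right)\right)\right) 18 = \left(\left(\left(-4\right) 6 + 5\right) + \left(33 - 312\right)\right) 18 = \left(\left(-24 + 5\right) - 279\right) 18 = \left(-19 - 279\right) 18 = \left(-298\right) 18 = -5364$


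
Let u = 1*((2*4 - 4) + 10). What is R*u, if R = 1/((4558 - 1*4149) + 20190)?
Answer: 14/20599 ≈ 0.00067964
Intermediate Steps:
u = 14 (u = 1*((8 - 4) + 10) = 1*(4 + 10) = 1*14 = 14)
R = 1/20599 (R = 1/((4558 - 4149) + 20190) = 1/(409 + 20190) = 1/20599 ≈ 4.8546e-5)
R*u = (1/20599)*14 = 14/20599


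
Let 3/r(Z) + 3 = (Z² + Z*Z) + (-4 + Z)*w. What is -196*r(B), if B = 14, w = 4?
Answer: -196/143 ≈ -1.3706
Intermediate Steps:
r(Z) = 3/(-19 + 2*Z² + 4*Z) (r(Z) = 3/(-3 + ((Z² + Z*Z) + (-4 + Z)*4)) = 3/(-3 + ((Z² + Z²) + (-16 + 4*Z))) = 3/(-3 + (2*Z² + (-16 + 4*Z))) = 3/(-3 + (-16 + 2*Z² + 4*Z)) = 3/(-19 + 2*Z² + 4*Z))
-196*r(B) = -588/(-19 + 2*14² + 4*14) = -588/(-19 + 2*196 + 56) = -588/(-19 + 392 + 56) = -588/429 = -196*1/143 = -196/143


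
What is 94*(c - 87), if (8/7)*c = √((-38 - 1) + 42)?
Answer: -8178 + 329*√3/4 ≈ -8035.5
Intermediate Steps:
c = 7*√3/8 (c = 7*√((-38 - 1) + 42)/8 = 7*√(-39 + 42)/8 = 7*√3/8 ≈ 1.5155)
94*(c - 87) = 94*(7*√3/8 - 87) = 94*(-87 + 7*√3/8) = -8178 + 329*√3/4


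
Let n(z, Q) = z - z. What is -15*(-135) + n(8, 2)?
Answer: 2025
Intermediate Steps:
n(z, Q) = 0
-15*(-135) + n(8, 2) = -15*(-135) + 0 = 2025 + 0 = 2025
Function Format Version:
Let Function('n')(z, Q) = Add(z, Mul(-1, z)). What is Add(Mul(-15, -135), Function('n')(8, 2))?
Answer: 2025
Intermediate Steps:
Function('n')(z, Q) = 0
Add(Mul(-15, -135), Function('n')(8, 2)) = Add(Mul(-15, -135), 0) = Add(2025, 0) = 2025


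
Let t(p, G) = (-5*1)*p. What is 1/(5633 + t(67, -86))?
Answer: 1/5298 ≈ 0.00018875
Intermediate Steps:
t(p, G) = -5*p
1/(5633 + t(67, -86)) = 1/(5633 - 5*67) = 1/(5633 - 335) = 1/5298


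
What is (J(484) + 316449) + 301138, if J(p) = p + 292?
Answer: 618363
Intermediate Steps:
J(p) = 292 + p
(J(484) + 316449) + 301138 = ((292 + 484) + 316449) + 301138 = (776 + 316449) + 301138 = 317225 + 301138 = 618363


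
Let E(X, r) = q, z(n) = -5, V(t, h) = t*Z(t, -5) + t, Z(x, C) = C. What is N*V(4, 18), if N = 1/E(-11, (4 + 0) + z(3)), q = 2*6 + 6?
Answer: -8/9 ≈ -0.88889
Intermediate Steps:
V(t, h) = -4*t (V(t, h) = t*(-5) + t = -5*t + t = -4*t)
q = 18 (q = 12 + 6 = 18)
E(X, r) = 18
N = 1/18 ≈ 0.055556
N*V(4, 18) = (-4*4)/18 = (1/18)*(-16) = -8/9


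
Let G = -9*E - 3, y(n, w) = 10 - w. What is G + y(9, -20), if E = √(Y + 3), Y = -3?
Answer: 27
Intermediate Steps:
E = 0 (E = √(-3 + 3) = √0 = 0)
G = -3 (G = -9*0 - 3 = 0 - 3 = -3)
G + y(9, -20) = -3 + (10 - 1*(-20)) = -3 + (10 + 20) = -3 + 30 = 27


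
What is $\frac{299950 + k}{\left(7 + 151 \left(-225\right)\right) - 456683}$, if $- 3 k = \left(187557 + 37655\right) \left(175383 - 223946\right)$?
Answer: $- \frac{10937870206}{1471953} \approx -7430.9$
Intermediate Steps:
$k = \frac{10936970356}{3}$ ($k = - \frac{\left(187557 + 37655\right) \left(175383 - 223946\right)}{3} = - \frac{225212 \left(-48563\right)}{3} = \left(- \frac{1}{3}\right) \left(-10936970356\right) = \frac{10936970356}{3} \approx 3.6457 \cdot 10^{9}$)
$\frac{299950 + k}{\left(7 + 151 \left(-225\right)\right) - 456683} = \frac{299950 + \frac{10936970356}{3}}{\left(7 + 151 \left(-225\right)\right) - 456683} = \frac{10937870206}{3 \left(\left(7 - 33975\right) - 456683\right)} = \frac{10937870206}{3 \left(-33968 - 456683\right)} = \frac{10937870206}{3 \left(-490651\right)} = \frac{10937870206}{3} \left(- \frac{1}{490651}\right) = - \frac{10937870206}{1471953}$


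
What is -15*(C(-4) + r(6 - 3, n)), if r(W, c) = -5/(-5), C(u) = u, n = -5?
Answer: 45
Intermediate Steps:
r(W, c) = 1 (r(W, c) = -5*(-⅕) = 1)
-15*(C(-4) + r(6 - 3, n)) = -15*(-4 + 1) = -15*(-3) = 45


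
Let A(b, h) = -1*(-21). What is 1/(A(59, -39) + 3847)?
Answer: 1/3868 ≈ 0.00025853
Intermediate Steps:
A(b, h) = 21
1/(A(59, -39) + 3847) = 1/(21 + 3847) = 1/3868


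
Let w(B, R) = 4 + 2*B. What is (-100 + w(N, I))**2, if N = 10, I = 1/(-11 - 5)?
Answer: 5776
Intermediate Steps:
I = -1/16 (I = 1/(-16) = -1/16 ≈ -0.062500)
(-100 + w(N, I))**2 = (-100 + (4 + 2*10))**2 = (-100 + (4 + 20))**2 = (-100 + 24)**2 = (-76)**2 = 5776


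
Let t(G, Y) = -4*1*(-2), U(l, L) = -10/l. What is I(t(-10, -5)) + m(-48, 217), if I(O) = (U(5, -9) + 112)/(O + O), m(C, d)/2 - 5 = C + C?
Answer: -1401/8 ≈ -175.13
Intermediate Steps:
m(C, d) = 10 + 4*C (m(C, d) = 10 + 2*(C + C) = 10 + 2*(2*C) = 10 + 4*C)
t(G, Y) = 8 (t(G, Y) = -4*(-2) = 8)
I(O) = 55/O (I(O) = (-10/5 + 112)/(O + O) = (-10*1/5 + 112)/((2*O)) = (-2 + 112)*(1/(2*O)) = 110*(1/(2*O)) = 55/O)
I(t(-10, -5)) + m(-48, 217) = 55/8 + (10 + 4*(-48)) = 55*(1/8) + (10 - 192) = 55/8 - 182 = -1401/8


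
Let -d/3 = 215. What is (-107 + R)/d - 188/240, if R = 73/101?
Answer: -32237/52116 ≈ -0.61856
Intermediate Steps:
R = 73/101 (R = 73*(1/101) = 73/101 ≈ 0.72277)
d = -645 (d = -3*215 = -645)
(-107 + R)/d - 188/240 = (-107 + 73/101)/(-645) - 188/240 = -10734/101*(-1/645) - 188*1/240 = 3578/21715 - 47/60 = -32237/52116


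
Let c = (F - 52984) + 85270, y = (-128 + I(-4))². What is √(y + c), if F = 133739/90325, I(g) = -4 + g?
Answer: √16572895632957/18065 ≈ 225.35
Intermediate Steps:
F = 133739/90325 (F = 133739*(1/90325) = 133739/90325 ≈ 1.4806)
y = 18496 (y = (-128 + (-4 - 4))² = (-128 - 8)² = (-136)² = 18496)
c = 2916366689/90325 (c = (133739/90325 - 52984) + 85270 = -4785646061/90325 + 85270 = 2916366689/90325 ≈ 32287.)
√(y + c) = √(18496 + 2916366689/90325) = √(4587017889/90325) = √16572895632957/18065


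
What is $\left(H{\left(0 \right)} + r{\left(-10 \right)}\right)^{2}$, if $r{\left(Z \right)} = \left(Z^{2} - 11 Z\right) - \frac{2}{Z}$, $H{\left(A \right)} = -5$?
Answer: $\frac{1052676}{25} \approx 42107.0$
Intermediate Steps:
$r{\left(Z \right)} = Z^{2} - 11 Z - \frac{2}{Z}$
$\left(H{\left(0 \right)} + r{\left(-10 \right)}\right)^{2} = \left(-5 + \frac{-2 + \left(-10\right)^{2} \left(-11 - 10\right)}{-10}\right)^{2} = \left(-5 - \frac{-2 + 100 \left(-21\right)}{10}\right)^{2} = \left(-5 - \frac{-2 - 2100}{10}\right)^{2} = \left(-5 - - \frac{1051}{5}\right)^{2} = \left(-5 + \frac{1051}{5}\right)^{2} = \left(\frac{1026}{5}\right)^{2} = \frac{1052676}{25}$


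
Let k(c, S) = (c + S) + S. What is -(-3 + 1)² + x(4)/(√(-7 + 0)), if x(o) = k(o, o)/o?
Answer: -4 - 3*I*√7/7 ≈ -4.0 - 1.1339*I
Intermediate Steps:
k(c, S) = c + 2*S (k(c, S) = (S + c) + S = c + 2*S)
x(o) = 3 (x(o) = (o + 2*o)/o = (3*o)/o = 3)
-(-3 + 1)² + x(4)/(√(-7 + 0)) = -(-3 + 1)² + 3/(√(-7 + 0)) = -1*(-2)² + 3/(√(-7)) = -1*4 + 3/((I*√7)) = -4 + 3*(-I*√7/7) = -4 - 3*I*√7/7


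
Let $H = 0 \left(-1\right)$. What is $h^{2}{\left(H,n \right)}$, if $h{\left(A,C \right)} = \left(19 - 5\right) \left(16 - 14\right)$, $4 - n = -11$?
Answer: $784$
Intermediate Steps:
$n = 15$ ($n = 4 - -11 = 4 + 11 = 15$)
$H = 0$
$h{\left(A,C \right)} = 28$ ($h{\left(A,C \right)} = 14 \cdot 2 = 28$)
$h^{2}{\left(H,n \right)} = 28^{2} = 784$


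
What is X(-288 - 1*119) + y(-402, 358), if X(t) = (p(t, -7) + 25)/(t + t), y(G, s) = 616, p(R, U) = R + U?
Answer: 501813/814 ≈ 616.48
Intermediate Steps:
X(t) = (18 + t)/(2*t) (X(t) = ((t - 7) + 25)/(t + t) = ((-7 + t) + 25)/((2*t)) = (18 + t)*(1/(2*t)) = (18 + t)/(2*t))
X(-288 - 1*119) + y(-402, 358) = (18 + (-288 - 1*119))/(2*(-288 - 1*119)) + 616 = (18 + (-288 - 119))/(2*(-288 - 119)) + 616 = (½)*(18 - 407)/(-407) + 616 = (½)*(-1/407)*(-389) + 616 = 389/814 + 616 = 501813/814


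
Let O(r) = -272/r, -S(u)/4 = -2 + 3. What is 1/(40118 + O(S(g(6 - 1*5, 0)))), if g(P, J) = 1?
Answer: 1/40186 ≈ 2.4884e-5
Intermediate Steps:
S(u) = -4 (S(u) = -4*(-2 + 3) = -4*1 = -4)
1/(40118 + O(S(g(6 - 1*5, 0)))) = 1/(40118 - 272/(-4)) = 1/(40118 - 272*(-¼)) = 1/(40118 + 68) = 1/40186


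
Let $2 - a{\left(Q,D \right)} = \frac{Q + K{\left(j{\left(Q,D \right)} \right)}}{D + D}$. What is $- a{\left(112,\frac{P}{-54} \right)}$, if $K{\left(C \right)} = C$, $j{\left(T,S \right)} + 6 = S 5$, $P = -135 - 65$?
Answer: $\frac{1481}{100} \approx 14.81$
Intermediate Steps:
$P = -200$
$j{\left(T,S \right)} = -6 + 5 S$ ($j{\left(T,S \right)} = -6 + S 5 = -6 + 5 S$)
$a{\left(Q,D \right)} = 2 - \frac{-6 + Q + 5 D}{2 D}$ ($a{\left(Q,D \right)} = 2 - \frac{Q + \left(-6 + 5 D\right)}{D + D} = 2 - \frac{-6 + Q + 5 D}{2 D}$)
$- a{\left(112,\frac{P}{-54} \right)} = - \frac{6 - - \frac{200}{-54} - 112}{2 \left(- \frac{200}{-54}\right)} = - \frac{6 - \left(-200\right) \left(- \frac{1}{54}\right) - 112}{2 \left(\left(-200\right) \left(- \frac{1}{54}\right)\right)} = - \frac{6 - \frac{100}{27} - 112}{2 \cdot \frac{100}{27}} = - \frac{27 \left(6 - \frac{100}{27} - 112\right)}{2 \cdot 100} = - \frac{27 \left(-2962\right)}{2 \cdot 100 \cdot 27} = \left(-1\right) \left(- \frac{1481}{100}\right) = \frac{1481}{100}$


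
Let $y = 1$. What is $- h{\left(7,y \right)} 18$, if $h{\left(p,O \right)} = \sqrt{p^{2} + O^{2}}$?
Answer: $- 90 \sqrt{2} \approx -127.28$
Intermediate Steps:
$h{\left(p,O \right)} = \sqrt{O^{2} + p^{2}}$
$- h{\left(7,y \right)} 18 = - \sqrt{1^{2} + 7^{2}} \cdot 18 = - \sqrt{1 + 49} \cdot 18 = - \sqrt{50} \cdot 18 = - 5 \sqrt{2} \cdot 18 = - 90 \sqrt{2}$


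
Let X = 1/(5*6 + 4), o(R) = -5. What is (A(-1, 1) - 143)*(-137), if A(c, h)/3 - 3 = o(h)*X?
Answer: 626227/34 ≈ 18418.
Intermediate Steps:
X = 1/34 (X = 1/(30 + 4) = 1/34 ≈ 0.029412)
A(c, h) = 291/34 (A(c, h) = 9 + 3*(-5*1/34) = 9 + 3*(-5/34) = 9 - 15/34 = 291/34)
(A(-1, 1) - 143)*(-137) = (291/34 - 143)*(-137) = -4571/34*(-137) = 626227/34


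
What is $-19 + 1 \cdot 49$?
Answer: $30$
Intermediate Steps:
$-19 + 1 \cdot 49 = -19 + 49 = 30$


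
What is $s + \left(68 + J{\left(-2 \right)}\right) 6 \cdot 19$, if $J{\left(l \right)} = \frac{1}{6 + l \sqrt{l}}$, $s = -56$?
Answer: $\frac{84827}{11} + \frac{57 i \sqrt{2}}{11} \approx 7711.5 + 7.3282 i$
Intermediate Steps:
$J{\left(l \right)} = \frac{1}{6 + l^{\frac{3}{2}}}$
$s + \left(68 + J{\left(-2 \right)}\right) 6 \cdot 19 = -56 + \left(68 + \frac{1}{6 + \left(-2\right)^{\frac{3}{2}}}\right) 6 \cdot 19 = -56 + \left(68 + \frac{1}{6 - 2 i \sqrt{2}}\right) 114 = -56 + \left(7752 + \frac{114}{6 - 2 i \sqrt{2}}\right) = 7696 + \frac{114}{6 - 2 i \sqrt{2}}$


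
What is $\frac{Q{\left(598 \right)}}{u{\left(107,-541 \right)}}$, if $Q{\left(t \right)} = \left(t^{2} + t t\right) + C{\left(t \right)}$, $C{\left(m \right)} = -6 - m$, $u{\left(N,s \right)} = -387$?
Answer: $- \frac{714604}{387} \approx -1846.5$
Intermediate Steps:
$Q{\left(t \right)} = -6 - t + 2 t^{2}$ ($Q{\left(t \right)} = \left(t^{2} + t t\right) - \left(6 + t\right) = \left(t^{2} + t^{2}\right) - \left(6 + t\right) = 2 t^{2} - \left(6 + t\right) = -6 - t + 2 t^{2}$)
$\frac{Q{\left(598 \right)}}{u{\left(107,-541 \right)}} = \frac{-6 - 598 + 2 \cdot 598^{2}}{-387} = \left(-6 - 598 + 2 \cdot 357604\right) \left(- \frac{1}{387}\right) = \left(-6 - 598 + 715208\right) \left(- \frac{1}{387}\right) = 714604 \left(- \frac{1}{387}\right) = - \frac{714604}{387}$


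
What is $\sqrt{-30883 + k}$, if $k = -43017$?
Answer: $10 i \sqrt{739} \approx 271.85 i$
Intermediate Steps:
$\sqrt{-30883 + k} = \sqrt{-30883 - 43017} = \sqrt{-73900} = 10 i \sqrt{739}$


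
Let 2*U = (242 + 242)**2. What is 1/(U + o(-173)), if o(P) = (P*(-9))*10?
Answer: 1/132698 ≈ 7.5359e-6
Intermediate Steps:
o(P) = -90*P (o(P) = -9*P*10 = -90*P)
U = 117128 (U = (242 + 242)**2/2 = (1/2)*484**2 = (1/2)*234256 = 117128)
1/(U + o(-173)) = 1/(117128 - 90*(-173)) = 1/(117128 + 15570) = 1/132698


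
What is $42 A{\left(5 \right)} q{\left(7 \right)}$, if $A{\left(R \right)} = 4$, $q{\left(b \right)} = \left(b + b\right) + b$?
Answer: $3528$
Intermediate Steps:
$q{\left(b \right)} = 3 b$ ($q{\left(b \right)} = 2 b + b = 3 b$)
$42 A{\left(5 \right)} q{\left(7 \right)} = 42 \cdot 4 \cdot 3 \cdot 7 = 168 \cdot 21 = 3528$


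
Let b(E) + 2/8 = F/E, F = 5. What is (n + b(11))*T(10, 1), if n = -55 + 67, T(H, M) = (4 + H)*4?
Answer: 7518/11 ≈ 683.45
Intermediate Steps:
b(E) = -1/4 + 5/E
T(H, M) = 16 + 4*H
n = 12
(n + b(11))*T(10, 1) = (12 + (1/4)*(20 - 1*11)/11)*(16 + 4*10) = (12 + (1/4)*(1/11)*(20 - 11))*(16 + 40) = (12 + (1/4)*(1/11)*9)*56 = (12 + 9/44)*56 = (537/44)*56 = 7518/11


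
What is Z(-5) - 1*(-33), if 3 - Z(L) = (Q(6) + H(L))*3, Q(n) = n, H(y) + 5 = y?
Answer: 48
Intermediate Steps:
H(y) = -5 + y
Z(L) = -3*L (Z(L) = 3 - (6 + (-5 + L))*3 = 3 - (1 + L)*3 = 3 - (3 + 3*L) = 3 + (-3 - 3*L) = -3*L)
Z(-5) - 1*(-33) = -3*(-5) - 1*(-33) = 15 + 33 = 48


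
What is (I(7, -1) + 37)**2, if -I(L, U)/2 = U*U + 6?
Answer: 529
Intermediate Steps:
I(L, U) = -12 - 2*U**2 (I(L, U) = -2*(U*U + 6) = -2*(U**2 + 6) = -2*(6 + U**2) = -12 - 2*U**2)
(I(7, -1) + 37)**2 = ((-12 - 2*(-1)**2) + 37)**2 = ((-12 - 2*1) + 37)**2 = ((-12 - 2) + 37)**2 = (-14 + 37)**2 = 23**2 = 529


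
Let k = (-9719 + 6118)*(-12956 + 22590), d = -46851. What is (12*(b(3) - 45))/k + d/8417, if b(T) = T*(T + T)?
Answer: -812676878913/146001425089 ≈ -5.5662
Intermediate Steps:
b(T) = 2*T² (b(T) = T*(2*T) = 2*T²)
k = -34692034 (k = -3601*9634 = -34692034)
(12*(b(3) - 45))/k + d/8417 = (12*(2*3² - 45))/(-34692034) - 46851/8417 = (12*(2*9 - 45))*(-1/34692034) - 46851*1/8417 = (12*(18 - 45))*(-1/34692034) - 46851/8417 = (12*(-27))*(-1/34692034) - 46851/8417 = -324*(-1/34692034) - 46851/8417 = 162/17346017 - 46851/8417 = -812676878913/146001425089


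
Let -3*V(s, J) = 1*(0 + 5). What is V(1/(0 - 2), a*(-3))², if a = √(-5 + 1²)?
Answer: 25/9 ≈ 2.7778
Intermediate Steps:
a = 2*I (a = √(-5 + 1) = √(-4) = 2*I ≈ 2.0*I)
V(s, J) = -5/3 (V(s, J) = -(0 + 5)/3 = -5/3)
V(1/(0 - 2), a*(-3))² = (-5/3)² = 25/9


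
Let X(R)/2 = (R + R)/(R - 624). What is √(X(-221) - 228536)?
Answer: 2*I*√241390045/65 ≈ 478.05*I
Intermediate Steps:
X(R) = 4*R/(-624 + R) (X(R) = 2*((R + R)/(R - 624)) = 2*((2*R)/(-624 + R)) = 2*(2*R/(-624 + R)) = 4*R/(-624 + R))
√(X(-221) - 228536) = √(4*(-221)/(-624 - 221) - 228536) = √(4*(-221)/(-845) - 228536) = √(4*(-221)*(-1/845) - 228536) = √(68/65 - 228536) = √(-14854772/65) = 2*I*√241390045/65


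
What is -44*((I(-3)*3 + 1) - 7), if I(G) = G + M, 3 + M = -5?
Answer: 1716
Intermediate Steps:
M = -8 (M = -3 - 5 = -8)
I(G) = -8 + G (I(G) = G - 8 = -8 + G)
-44*((I(-3)*3 + 1) - 7) = -44*(((-8 - 3)*3 + 1) - 7) = -44*((-11*3 + 1) - 7) = -44*((-33 + 1) - 7) = -44*(-32 - 7) = -44*(-39) = 1716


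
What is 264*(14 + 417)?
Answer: 113784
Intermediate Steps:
264*(14 + 417) = 264*431 = 113784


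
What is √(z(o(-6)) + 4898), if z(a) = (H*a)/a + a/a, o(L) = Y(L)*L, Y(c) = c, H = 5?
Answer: 2*√1226 ≈ 70.029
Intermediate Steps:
o(L) = L² (o(L) = L*L = L²)
z(a) = 6 (z(a) = (5*a)/a + a/a = 5 + 1 = 6)
√(z(o(-6)) + 4898) = √(6 + 4898) = √4904 = 2*√1226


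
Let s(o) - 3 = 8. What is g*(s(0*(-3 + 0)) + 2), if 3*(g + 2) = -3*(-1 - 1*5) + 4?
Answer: 208/3 ≈ 69.333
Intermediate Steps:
g = 16/3 (g = -2 + (-3*(-1 - 1*5) + 4)/3 = -2 + (-3*(-1 - 5) + 4)/3 = -2 + (-3*(-6) + 4)/3 = -2 + (18 + 4)/3 = -2 + (⅓)*22 = -2 + 22/3 = 16/3 ≈ 5.3333)
s(o) = 11 (s(o) = 3 + 8 = 11)
g*(s(0*(-3 + 0)) + 2) = 16*(11 + 2)/3 = (16/3)*13 = 208/3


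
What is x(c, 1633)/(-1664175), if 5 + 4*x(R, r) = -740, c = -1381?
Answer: 149/1331340 ≈ 0.00011192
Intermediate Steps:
x(R, r) = -745/4 (x(R, r) = -5/4 + (¼)*(-740) = -5/4 - 185 = -745/4)
x(c, 1633)/(-1664175) = -745/4/(-1664175) = -745/4*(-1/1664175) = 149/1331340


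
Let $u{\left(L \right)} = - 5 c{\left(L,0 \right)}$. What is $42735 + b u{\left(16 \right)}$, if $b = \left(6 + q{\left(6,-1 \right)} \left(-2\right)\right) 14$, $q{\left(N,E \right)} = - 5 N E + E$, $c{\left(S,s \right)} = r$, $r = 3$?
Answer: $53655$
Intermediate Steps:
$c{\left(S,s \right)} = 3$
$q{\left(N,E \right)} = E - 5 E N$ ($q{\left(N,E \right)} = - 5 E N + E = E - 5 E N$)
$u{\left(L \right)} = -15$ ($u{\left(L \right)} = \left(-5\right) 3 = -15$)
$b = -728$ ($b = \left(6 + - (1 - 30) \left(-2\right)\right) 14 = \left(6 + \left(-1\right) \left(-29\right) \left(-2\right)\right) 14 = \left(6 + 29 \left(-2\right)\right) 14 = \left(6 - 58\right) 14 = \left(-52\right) 14 = -728$)
$42735 + b u{\left(16 \right)} = 42735 - -10920 = 42735 + 10920 = 53655$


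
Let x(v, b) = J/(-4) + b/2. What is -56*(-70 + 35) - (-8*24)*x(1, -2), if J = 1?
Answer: 1720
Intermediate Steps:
x(v, b) = -1/4 + b/2 (x(v, b) = 1/(-4) + b/2 = 1*(-1/4) + b*(1/2) = -1/4 + b/2)
-56*(-70 + 35) - (-8*24)*x(1, -2) = -56*(-70 + 35) - (-8*24)*(-1/4 + (1/2)*(-2)) = -56*(-35) - (-192)*(-1/4 - 1) = 1960 - (-192)*(-5)/4 = 1960 - 1*240 = 1960 - 240 = 1720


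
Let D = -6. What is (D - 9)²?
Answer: 225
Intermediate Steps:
(D - 9)² = (-6 - 9)² = (-15)² = 225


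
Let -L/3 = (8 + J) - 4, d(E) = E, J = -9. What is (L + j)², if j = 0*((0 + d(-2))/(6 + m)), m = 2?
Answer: 225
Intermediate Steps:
L = 15 (L = -3*((8 - 9) - 4) = -3*(-1 - 4) = -3*(-5) = 15)
j = 0 (j = 0*((0 - 2)/(6 + 2)) = 0*(-2/8) = 0*(-2*⅛) = 0*(-¼) = 0)
(L + j)² = (15 + 0)² = 15² = 225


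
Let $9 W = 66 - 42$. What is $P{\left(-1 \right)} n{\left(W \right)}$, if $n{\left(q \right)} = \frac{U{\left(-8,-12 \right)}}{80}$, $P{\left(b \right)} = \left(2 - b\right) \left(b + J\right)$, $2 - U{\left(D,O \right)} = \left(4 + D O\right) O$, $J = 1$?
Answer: $0$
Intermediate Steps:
$U{\left(D,O \right)} = 2 - O \left(4 + D O\right)$ ($U{\left(D,O \right)} = 2 - \left(4 + D O\right) O = 2 - O \left(4 + D O\right)$)
$W = \frac{8}{3}$ ($W = \frac{66 - 42}{9} = \frac{1}{9} \cdot 24 = \frac{8}{3} \approx 2.6667$)
$P{\left(b \right)} = \left(1 + b\right) \left(2 - b\right)$ ($P{\left(b \right)} = \left(2 - b\right) \left(b + 1\right) = \left(2 - b\right) \left(1 + b\right) = \left(1 + b\right) \left(2 - b\right)$)
$n{\left(q \right)} = \frac{601}{40}$ ($n{\left(q \right)} = \frac{2 - -48 - - 8 \left(-12\right)^{2}}{80} = \left(2 + 48 - \left(-8\right) 144\right) \frac{1}{80} = \left(2 + 48 + 1152\right) \frac{1}{80} = 1202 \cdot \frac{1}{80} = \frac{601}{40}$)
$P{\left(-1 \right)} n{\left(W \right)} = \left(2 - 1 - \left(-1\right)^{2}\right) \frac{601}{40} = \left(2 - 1 - 1\right) \frac{601}{40} = 0 \cdot \frac{601}{40} = 0$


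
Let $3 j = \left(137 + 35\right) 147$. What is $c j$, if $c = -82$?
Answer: $-691096$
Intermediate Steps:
$j = 8428$ ($j = \frac{\left(137 + 35\right) 147}{3} = \frac{172 \cdot 147}{3} = \frac{1}{3} \cdot 25284 = 8428$)
$c j = \left(-82\right) 8428 = -691096$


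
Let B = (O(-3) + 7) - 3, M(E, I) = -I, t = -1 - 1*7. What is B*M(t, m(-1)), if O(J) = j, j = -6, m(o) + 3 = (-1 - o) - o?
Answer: -4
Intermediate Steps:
m(o) = -4 - 2*o (m(o) = -3 + ((-1 - o) - o) = -3 + (-1 - 2*o) = -4 - 2*o)
t = -8 (t = -1 - 7 = -8)
O(J) = -6
B = -2 (B = (-6 + 7) - 3 = 1 - 3 = -2)
B*M(t, m(-1)) = -(-2)*(-4 - 2*(-1)) = -(-2)*(-4 + 2) = -(-2)*(-2) = -2*2 = -4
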